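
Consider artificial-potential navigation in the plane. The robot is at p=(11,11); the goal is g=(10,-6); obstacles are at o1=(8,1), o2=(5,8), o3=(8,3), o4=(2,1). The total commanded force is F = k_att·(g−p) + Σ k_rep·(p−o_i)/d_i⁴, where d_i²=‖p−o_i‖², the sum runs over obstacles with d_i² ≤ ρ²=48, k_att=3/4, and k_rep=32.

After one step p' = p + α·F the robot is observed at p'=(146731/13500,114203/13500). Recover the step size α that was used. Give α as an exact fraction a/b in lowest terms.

α = 1/5

F_att = 3/4·(g−p) = 3/4·(-1,-17) = (-0.7500,-12.7500)
o1: d²=109 > ρ²=48 → inactive
o2: d²=45 ≤ ρ²=48; F_rep = 32·(6,3)/45² = (0.0948,0.0474)
o3: d²=73 > ρ²=48 → inactive
o4: d²=181 > ρ²=48 → inactive
F = F_att + ΣF_rep = (-0.6552,-12.7026)
Δp = p'−p = (-0.1310,-2.5405); α = Δx/Fx = (-1769/13500) / (-1769/2700) = 1/5
check: Δy/Fy = (-34297/13500) / (-34297/2700) = 1/5 ✓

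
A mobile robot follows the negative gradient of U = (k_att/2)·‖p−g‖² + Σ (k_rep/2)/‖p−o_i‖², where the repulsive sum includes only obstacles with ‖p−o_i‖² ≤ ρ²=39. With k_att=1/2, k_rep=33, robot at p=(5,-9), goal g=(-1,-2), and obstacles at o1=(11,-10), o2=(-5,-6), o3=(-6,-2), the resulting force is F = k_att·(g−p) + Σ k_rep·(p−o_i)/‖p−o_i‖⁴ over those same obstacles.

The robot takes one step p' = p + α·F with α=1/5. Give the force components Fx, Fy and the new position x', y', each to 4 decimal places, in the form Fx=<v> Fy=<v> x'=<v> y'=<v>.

F_att = 1/2·(g−p) = 1/2·(-6,7) = (-3.0000,3.5000)
o1: d²=37 ≤ ρ²=39; F_rep = 33·(-6,1)/37² = (-0.1446,0.0241)
o2: d²=109 > ρ²=39 → inactive
o3: d²=170 > ρ²=39 → inactive
F = F_att + ΣF_rep = (-3.1446,3.5241)
p' = p + 1/5·F = (4.3711,-8.2952)

Fx=-3.1446 Fy=3.5241 x'=4.3711 y'=-8.2952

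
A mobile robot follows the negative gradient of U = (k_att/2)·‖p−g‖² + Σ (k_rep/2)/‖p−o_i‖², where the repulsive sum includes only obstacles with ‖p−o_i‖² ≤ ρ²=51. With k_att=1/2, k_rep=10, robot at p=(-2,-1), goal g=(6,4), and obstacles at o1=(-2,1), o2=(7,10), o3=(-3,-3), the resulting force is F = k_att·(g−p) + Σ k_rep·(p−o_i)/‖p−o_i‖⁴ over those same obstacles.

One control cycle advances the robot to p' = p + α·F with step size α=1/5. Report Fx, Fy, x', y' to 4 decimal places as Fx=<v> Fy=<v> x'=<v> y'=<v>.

Fx=4.4000 Fy=2.0500 x'=-1.1200 y'=-0.5900

F_att = 1/2·(g−p) = 1/2·(8,5) = (4.0000,2.5000)
o1: d²=4 ≤ ρ²=51; F_rep = 10·(0,-2)/4² = (0.0000,-1.2500)
o2: d²=202 > ρ²=51 → inactive
o3: d²=5 ≤ ρ²=51; F_rep = 10·(1,2)/5² = (0.4000,0.8000)
F = F_att + ΣF_rep = (4.4000,2.0500)
p' = p + 1/5·F = (-1.1200,-0.5900)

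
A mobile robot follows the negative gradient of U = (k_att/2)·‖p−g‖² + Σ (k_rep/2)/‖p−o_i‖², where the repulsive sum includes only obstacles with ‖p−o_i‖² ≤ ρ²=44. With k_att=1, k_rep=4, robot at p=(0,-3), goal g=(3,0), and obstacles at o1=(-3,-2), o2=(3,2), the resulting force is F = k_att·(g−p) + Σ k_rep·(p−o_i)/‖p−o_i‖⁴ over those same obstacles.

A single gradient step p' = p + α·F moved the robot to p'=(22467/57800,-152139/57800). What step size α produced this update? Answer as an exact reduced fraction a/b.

F_att = 1·(g−p) = 1·(3,3) = (3.0000,3.0000)
o1: d²=10 ≤ ρ²=44; F_rep = 4·(3,-1)/10² = (0.1200,-0.0400)
o2: d²=34 ≤ ρ²=44; F_rep = 4·(-3,-5)/34² = (-0.0104,-0.0173)
F = F_att + ΣF_rep = (3.1096,2.9427)
Δp = p'−p = (0.3887,0.3678); α = Δx/Fx = (22467/57800) / (22467/7225) = 1/8
check: Δy/Fy = (21261/57800) / (21261/7225) = 1/8 ✓

α = 1/8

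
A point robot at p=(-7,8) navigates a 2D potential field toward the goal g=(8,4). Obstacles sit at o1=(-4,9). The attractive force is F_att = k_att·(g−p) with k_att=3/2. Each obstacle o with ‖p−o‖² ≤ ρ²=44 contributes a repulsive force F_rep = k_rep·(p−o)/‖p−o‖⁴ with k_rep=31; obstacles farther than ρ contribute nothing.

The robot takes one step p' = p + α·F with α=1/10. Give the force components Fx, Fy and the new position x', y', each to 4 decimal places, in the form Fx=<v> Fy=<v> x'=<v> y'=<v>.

Fx=21.5700 Fy=-6.3100 x'=-4.8430 y'=7.3690

F_att = 3/2·(g−p) = 3/2·(15,-4) = (22.5000,-6.0000)
o1: d²=10 ≤ ρ²=44; F_rep = 31·(-3,-1)/10² = (-0.9300,-0.3100)
F = F_att + ΣF_rep = (21.5700,-6.3100)
p' = p + 1/10·F = (-4.8430,7.3690)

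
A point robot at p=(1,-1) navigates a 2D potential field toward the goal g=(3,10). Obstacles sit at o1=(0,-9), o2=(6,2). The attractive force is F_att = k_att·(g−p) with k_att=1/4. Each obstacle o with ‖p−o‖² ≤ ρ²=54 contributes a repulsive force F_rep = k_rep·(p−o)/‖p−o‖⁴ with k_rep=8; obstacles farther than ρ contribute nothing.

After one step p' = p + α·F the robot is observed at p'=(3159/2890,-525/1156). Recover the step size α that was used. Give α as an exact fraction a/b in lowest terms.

α = 1/5

F_att = 1/4·(g−p) = 1/4·(2,11) = (0.5000,2.7500)
o1: d²=65 > ρ²=54 → inactive
o2: d²=34 ≤ ρ²=54; F_rep = 8·(-5,-3)/34² = (-0.0346,-0.0208)
F = F_att + ΣF_rep = (0.4654,2.7292)
Δp = p'−p = (0.0931,0.5458); α = Δx/Fx = (269/2890) / (269/578) = 1/5
check: Δy/Fy = (631/1156) / (3155/1156) = 1/5 ✓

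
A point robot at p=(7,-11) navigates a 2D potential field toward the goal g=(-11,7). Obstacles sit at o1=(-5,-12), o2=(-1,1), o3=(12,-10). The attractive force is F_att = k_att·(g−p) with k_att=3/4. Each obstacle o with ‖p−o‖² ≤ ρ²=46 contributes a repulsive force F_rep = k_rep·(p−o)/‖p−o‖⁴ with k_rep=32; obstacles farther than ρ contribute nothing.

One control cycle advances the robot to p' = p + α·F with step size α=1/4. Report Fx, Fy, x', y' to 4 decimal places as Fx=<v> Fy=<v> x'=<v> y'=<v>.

Fx=-13.7367 Fy=13.4527 x'=3.5658 y'=-7.6368

F_att = 3/4·(g−p) = 3/4·(-18,18) = (-13.5000,13.5000)
o1: d²=145 > ρ²=46 → inactive
o2: d²=208 > ρ²=46 → inactive
o3: d²=26 ≤ ρ²=46; F_rep = 32·(-5,-1)/26² = (-0.2367,-0.0473)
F = F_att + ΣF_rep = (-13.7367,13.4527)
p' = p + 1/4·F = (3.5658,-7.6368)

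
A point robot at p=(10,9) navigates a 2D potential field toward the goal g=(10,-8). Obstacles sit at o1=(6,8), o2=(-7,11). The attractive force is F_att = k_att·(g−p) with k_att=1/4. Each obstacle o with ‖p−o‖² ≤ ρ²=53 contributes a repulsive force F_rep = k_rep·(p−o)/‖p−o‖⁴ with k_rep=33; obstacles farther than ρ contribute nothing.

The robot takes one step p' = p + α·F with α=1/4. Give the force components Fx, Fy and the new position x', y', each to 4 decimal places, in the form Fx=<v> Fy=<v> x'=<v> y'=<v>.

Fx=0.4567 Fy=-4.1358 x'=10.1142 y'=7.9660

F_att = 1/4·(g−p) = 1/4·(0,-17) = (0.0000,-4.2500)
o1: d²=17 ≤ ρ²=53; F_rep = 33·(4,1)/17² = (0.4567,0.1142)
o2: d²=293 > ρ²=53 → inactive
F = F_att + ΣF_rep = (0.4567,-4.1358)
p' = p + 1/4·F = (10.1142,7.9660)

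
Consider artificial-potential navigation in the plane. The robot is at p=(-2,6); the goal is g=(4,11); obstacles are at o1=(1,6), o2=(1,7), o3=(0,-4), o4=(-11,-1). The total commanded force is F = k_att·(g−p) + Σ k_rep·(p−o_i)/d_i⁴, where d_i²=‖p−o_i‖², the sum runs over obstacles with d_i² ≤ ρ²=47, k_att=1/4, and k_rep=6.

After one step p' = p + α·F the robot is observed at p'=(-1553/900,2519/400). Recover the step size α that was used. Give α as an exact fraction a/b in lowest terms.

F_att = 1/4·(g−p) = 1/4·(6,5) = (1.5000,1.2500)
o1: d²=9 ≤ ρ²=47; F_rep = 6·(-3,0)/9² = (-0.2222,0.0000)
o2: d²=10 ≤ ρ²=47; F_rep = 6·(-3,-1)/10² = (-0.1800,-0.0600)
o3: d²=104 > ρ²=47 → inactive
o4: d²=130 > ρ²=47 → inactive
F = F_att + ΣF_rep = (1.0978,1.1900)
Δp = p'−p = (0.2744,0.2975); α = Δx/Fx = (247/900) / (247/225) = 1/4
check: Δy/Fy = (119/400) / (119/100) = 1/4 ✓

α = 1/4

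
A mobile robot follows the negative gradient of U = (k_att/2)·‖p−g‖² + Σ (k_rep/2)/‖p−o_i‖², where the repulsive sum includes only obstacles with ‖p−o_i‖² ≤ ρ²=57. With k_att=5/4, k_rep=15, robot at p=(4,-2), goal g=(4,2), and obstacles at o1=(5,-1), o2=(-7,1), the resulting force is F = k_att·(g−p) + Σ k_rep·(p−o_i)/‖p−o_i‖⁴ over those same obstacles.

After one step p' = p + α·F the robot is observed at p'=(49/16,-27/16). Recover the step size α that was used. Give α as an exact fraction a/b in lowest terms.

F_att = 5/4·(g−p) = 5/4·(0,4) = (0.0000,5.0000)
o1: d²=2 ≤ ρ²=57; F_rep = 15·(-1,-1)/2² = (-3.7500,-3.7500)
o2: d²=130 > ρ²=57 → inactive
F = F_att + ΣF_rep = (-3.7500,1.2500)
Δp = p'−p = (-0.9375,0.3125); α = Δx/Fx = (-15/16) / (-15/4) = 1/4
check: Δy/Fy = (5/16) / (5/4) = 1/4 ✓

α = 1/4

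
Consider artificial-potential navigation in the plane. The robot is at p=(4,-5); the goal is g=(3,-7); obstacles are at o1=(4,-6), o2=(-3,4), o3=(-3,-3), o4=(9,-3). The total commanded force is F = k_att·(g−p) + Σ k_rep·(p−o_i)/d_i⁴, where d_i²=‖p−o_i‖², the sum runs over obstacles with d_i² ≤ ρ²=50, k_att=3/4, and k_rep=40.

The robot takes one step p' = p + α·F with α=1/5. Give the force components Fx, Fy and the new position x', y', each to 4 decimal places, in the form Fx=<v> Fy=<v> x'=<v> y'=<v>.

F_att = 3/4·(g−p) = 3/4·(-1,-2) = (-0.7500,-1.5000)
o1: d²=1 ≤ ρ²=50; F_rep = 40·(0,1)/1² = (0.0000,40.0000)
o2: d²=130 > ρ²=50 → inactive
o3: d²=53 > ρ²=50 → inactive
o4: d²=29 ≤ ρ²=50; F_rep = 40·(-5,-2)/29² = (-0.2378,-0.0951)
F = F_att + ΣF_rep = (-0.9878,38.4049)
p' = p + 1/5·F = (3.8024,2.6810)

Fx=-0.9878 Fy=38.4049 x'=3.8024 y'=2.6810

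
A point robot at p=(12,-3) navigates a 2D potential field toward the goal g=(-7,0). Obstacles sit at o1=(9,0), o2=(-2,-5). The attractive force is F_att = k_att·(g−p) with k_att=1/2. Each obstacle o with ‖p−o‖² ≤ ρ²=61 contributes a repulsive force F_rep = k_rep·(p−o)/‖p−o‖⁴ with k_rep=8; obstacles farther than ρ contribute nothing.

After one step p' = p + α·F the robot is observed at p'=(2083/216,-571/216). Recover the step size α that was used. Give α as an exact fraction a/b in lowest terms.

F_att = 1/2·(g−p) = 1/2·(-19,3) = (-9.5000,1.5000)
o1: d²=18 ≤ ρ²=61; F_rep = 8·(3,-3)/18² = (0.0741,-0.0741)
o2: d²=200 > ρ²=61 → inactive
F = F_att + ΣF_rep = (-9.4259,1.4259)
Δp = p'−p = (-2.3565,0.3565); α = Δx/Fx = (-509/216) / (-509/54) = 1/4
check: Δy/Fy = (77/216) / (77/54) = 1/4 ✓

α = 1/4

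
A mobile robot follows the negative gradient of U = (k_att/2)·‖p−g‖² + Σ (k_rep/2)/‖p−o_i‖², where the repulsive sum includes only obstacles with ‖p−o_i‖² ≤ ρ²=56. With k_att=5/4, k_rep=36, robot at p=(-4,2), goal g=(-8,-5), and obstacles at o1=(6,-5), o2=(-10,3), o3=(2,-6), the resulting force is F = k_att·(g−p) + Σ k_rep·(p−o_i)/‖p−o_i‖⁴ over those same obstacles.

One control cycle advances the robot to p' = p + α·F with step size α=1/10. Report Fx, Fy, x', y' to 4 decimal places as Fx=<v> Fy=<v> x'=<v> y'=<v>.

Fx=-4.8422 Fy=-8.7763 x'=-4.4842 y'=1.1224

F_att = 5/4·(g−p) = 5/4·(-4,-7) = (-5.0000,-8.7500)
o1: d²=149 > ρ²=56 → inactive
o2: d²=37 ≤ ρ²=56; F_rep = 36·(6,-1)/37² = (0.1578,-0.0263)
o3: d²=100 > ρ²=56 → inactive
F = F_att + ΣF_rep = (-4.8422,-8.7763)
p' = p + 1/10·F = (-4.4842,1.1224)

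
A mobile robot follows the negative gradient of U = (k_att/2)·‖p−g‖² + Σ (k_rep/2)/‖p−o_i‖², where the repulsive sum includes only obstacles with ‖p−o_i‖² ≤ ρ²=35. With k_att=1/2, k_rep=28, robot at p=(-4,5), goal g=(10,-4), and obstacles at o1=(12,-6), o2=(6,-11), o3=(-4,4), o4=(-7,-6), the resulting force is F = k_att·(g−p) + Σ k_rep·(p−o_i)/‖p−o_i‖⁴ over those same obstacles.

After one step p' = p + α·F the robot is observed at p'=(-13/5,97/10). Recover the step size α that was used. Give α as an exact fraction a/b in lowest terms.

α = 1/5

F_att = 1/2·(g−p) = 1/2·(14,-9) = (7.0000,-4.5000)
o1: d²=377 > ρ²=35 → inactive
o2: d²=356 > ρ²=35 → inactive
o3: d²=1 ≤ ρ²=35; F_rep = 28·(0,1)/1² = (0.0000,28.0000)
o4: d²=130 > ρ²=35 → inactive
F = F_att + ΣF_rep = (7.0000,23.5000)
Δp = p'−p = (1.4000,4.7000); α = Δx/Fx = (7/5) / (7) = 1/5
check: Δy/Fy = (47/10) / (47/2) = 1/5 ✓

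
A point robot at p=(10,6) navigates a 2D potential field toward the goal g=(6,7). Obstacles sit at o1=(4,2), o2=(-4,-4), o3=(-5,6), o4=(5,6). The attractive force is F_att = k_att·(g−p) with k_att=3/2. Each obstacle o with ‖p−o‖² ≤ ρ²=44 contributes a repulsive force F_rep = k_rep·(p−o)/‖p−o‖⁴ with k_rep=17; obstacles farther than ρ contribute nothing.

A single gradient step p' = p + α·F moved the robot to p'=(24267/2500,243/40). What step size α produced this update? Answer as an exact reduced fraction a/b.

α = 1/20

F_att = 3/2·(g−p) = 3/2·(-4,1) = (-6.0000,1.5000)
o1: d²=52 > ρ²=44 → inactive
o2: d²=296 > ρ²=44 → inactive
o3: d²=225 > ρ²=44 → inactive
o4: d²=25 ≤ ρ²=44; F_rep = 17·(5,0)/25² = (0.1360,0.0000)
F = F_att + ΣF_rep = (-5.8640,1.5000)
Δp = p'−p = (-0.2932,0.0750); α = Δx/Fx = (-733/2500) / (-733/125) = 1/20
check: Δy/Fy = (3/40) / (3/2) = 1/20 ✓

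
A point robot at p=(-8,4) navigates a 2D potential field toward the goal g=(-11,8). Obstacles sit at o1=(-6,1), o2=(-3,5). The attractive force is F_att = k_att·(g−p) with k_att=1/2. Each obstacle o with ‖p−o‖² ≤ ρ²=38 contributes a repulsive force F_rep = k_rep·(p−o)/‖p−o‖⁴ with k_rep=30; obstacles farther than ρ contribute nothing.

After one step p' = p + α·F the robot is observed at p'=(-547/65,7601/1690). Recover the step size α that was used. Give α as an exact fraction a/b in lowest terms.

F_att = 1/2·(g−p) = 1/2·(-3,4) = (-1.5000,2.0000)
o1: d²=13 ≤ ρ²=38; F_rep = 30·(-2,3)/13² = (-0.3550,0.5325)
o2: d²=26 ≤ ρ²=38; F_rep = 30·(-5,-1)/26² = (-0.2219,-0.0444)
F = F_att + ΣF_rep = (-2.0769,2.4882)
Δp = p'−p = (-0.4154,0.4976); α = Δx/Fx = (-27/65) / (-27/13) = 1/5
check: Δy/Fy = (841/1690) / (841/338) = 1/5 ✓

α = 1/5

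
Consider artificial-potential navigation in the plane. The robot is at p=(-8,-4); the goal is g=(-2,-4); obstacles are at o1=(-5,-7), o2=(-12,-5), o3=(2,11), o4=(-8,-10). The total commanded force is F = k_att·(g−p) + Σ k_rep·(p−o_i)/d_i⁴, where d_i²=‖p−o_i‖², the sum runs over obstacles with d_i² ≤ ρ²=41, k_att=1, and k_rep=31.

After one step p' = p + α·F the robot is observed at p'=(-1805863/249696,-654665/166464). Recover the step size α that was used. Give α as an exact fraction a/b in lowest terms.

F_att = 1·(g−p) = 1·(6,0) = (6.0000,0.0000)
o1: d²=18 ≤ ρ²=41; F_rep = 31·(-3,3)/18² = (-0.2870,0.2870)
o2: d²=17 ≤ ρ²=41; F_rep = 31·(4,1)/17² = (0.4291,0.1073)
o3: d²=325 > ρ²=41 → inactive
o4: d²=36 ≤ ρ²=41; F_rep = 31·(0,6)/36² = (0.0000,0.1435)
F = F_att + ΣF_rep = (6.1420,0.5378)
Δp = p'−p = (0.7678,0.0672); α = Δx/Fx = (191705/249696) / (191705/31212) = 1/8
check: Δy/Fy = (11191/166464) / (11191/20808) = 1/8 ✓

α = 1/8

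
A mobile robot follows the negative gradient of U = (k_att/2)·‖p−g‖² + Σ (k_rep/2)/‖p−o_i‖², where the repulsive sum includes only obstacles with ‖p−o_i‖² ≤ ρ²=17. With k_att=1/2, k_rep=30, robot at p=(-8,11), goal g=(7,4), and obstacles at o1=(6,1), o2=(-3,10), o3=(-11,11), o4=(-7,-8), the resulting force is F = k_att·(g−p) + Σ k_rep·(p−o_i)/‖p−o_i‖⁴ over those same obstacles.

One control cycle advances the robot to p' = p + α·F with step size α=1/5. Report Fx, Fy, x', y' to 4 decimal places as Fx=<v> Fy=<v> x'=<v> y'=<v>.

Fx=8.6111 Fy=-3.5000 x'=-6.2778 y'=10.3000

F_att = 1/2·(g−p) = 1/2·(15,-7) = (7.5000,-3.5000)
o1: d²=296 > ρ²=17 → inactive
o2: d²=26 > ρ²=17 → inactive
o3: d²=9 ≤ ρ²=17; F_rep = 30·(3,0)/9² = (1.1111,0.0000)
o4: d²=362 > ρ²=17 → inactive
F = F_att + ΣF_rep = (8.6111,-3.5000)
p' = p + 1/5·F = (-6.2778,10.3000)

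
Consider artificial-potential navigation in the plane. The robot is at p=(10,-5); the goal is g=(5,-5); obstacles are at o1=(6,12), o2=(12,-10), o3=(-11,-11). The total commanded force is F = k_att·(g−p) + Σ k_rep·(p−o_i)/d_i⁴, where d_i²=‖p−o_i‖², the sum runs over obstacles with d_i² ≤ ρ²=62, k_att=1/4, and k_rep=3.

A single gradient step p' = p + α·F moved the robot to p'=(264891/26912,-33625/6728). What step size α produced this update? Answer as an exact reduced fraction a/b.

α = 1/8

F_att = 1/4·(g−p) = 1/4·(-5,0) = (-1.2500,0.0000)
o1: d²=305 > ρ²=62 → inactive
o2: d²=29 ≤ ρ²=62; F_rep = 3·(-2,5)/29² = (-0.0071,0.0178)
o3: d²=477 > ρ²=62 → inactive
F = F_att + ΣF_rep = (-1.2571,0.0178)
Δp = p'−p = (-0.1571,0.0022); α = Δx/Fx = (-4229/26912) / (-4229/3364) = 1/8
check: Δy/Fy = (15/6728) / (15/841) = 1/8 ✓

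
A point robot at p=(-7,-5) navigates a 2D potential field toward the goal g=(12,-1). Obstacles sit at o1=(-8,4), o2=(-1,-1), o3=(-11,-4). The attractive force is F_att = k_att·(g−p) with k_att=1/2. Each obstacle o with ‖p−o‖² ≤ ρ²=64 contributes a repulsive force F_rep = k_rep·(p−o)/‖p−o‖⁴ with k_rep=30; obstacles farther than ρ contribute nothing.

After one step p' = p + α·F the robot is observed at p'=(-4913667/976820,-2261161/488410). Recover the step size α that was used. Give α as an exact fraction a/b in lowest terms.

α = 1/5

F_att = 1/2·(g−p) = 1/2·(19,4) = (9.5000,2.0000)
o1: d²=82 > ρ²=64 → inactive
o2: d²=52 ≤ ρ²=64; F_rep = 30·(-6,-4)/52² = (-0.0666,-0.0444)
o3: d²=17 ≤ ρ²=64; F_rep = 30·(4,-1)/17² = (0.4152,-0.1038)
F = F_att + ΣF_rep = (9.8487,1.8518)
Δp = p'−p = (1.9697,0.3704); α = Δx/Fx = (1924073/976820) / (1924073/195364) = 1/5
check: Δy/Fy = (180889/488410) / (180889/97682) = 1/5 ✓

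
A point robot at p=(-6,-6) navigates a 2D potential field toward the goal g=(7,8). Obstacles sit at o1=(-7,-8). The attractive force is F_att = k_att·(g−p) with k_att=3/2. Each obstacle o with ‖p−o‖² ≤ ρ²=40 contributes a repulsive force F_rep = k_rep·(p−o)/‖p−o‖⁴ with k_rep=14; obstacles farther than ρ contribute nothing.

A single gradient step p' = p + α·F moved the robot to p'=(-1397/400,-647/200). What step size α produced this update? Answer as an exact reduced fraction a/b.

F_att = 3/2·(g−p) = 3/2·(13,14) = (19.5000,21.0000)
o1: d²=5 ≤ ρ²=40; F_rep = 14·(1,2)/5² = (0.5600,1.1200)
F = F_att + ΣF_rep = (20.0600,22.1200)
Δp = p'−p = (2.5075,2.7650); α = Δx/Fx = (1003/400) / (1003/50) = 1/8
check: Δy/Fy = (553/200) / (553/25) = 1/8 ✓

α = 1/8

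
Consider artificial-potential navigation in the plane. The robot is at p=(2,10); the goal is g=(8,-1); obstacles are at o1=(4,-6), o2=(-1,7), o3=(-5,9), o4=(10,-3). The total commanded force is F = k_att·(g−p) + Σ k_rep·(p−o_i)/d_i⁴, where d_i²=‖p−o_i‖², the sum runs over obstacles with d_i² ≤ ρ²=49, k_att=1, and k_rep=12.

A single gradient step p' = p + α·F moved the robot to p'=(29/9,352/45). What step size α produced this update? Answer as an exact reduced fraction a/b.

F_att = 1·(g−p) = 1·(6,-11) = (6.0000,-11.0000)
o1: d²=260 > ρ²=49 → inactive
o2: d²=18 ≤ ρ²=49; F_rep = 12·(3,3)/18² = (0.1111,0.1111)
o3: d²=50 > ρ²=49 → inactive
o4: d²=233 > ρ²=49 → inactive
F = F_att + ΣF_rep = (6.1111,-10.8889)
Δp = p'−p = (1.2222,-2.1778); α = Δx/Fx = (11/9) / (55/9) = 1/5
check: Δy/Fy = (-98/45) / (-98/9) = 1/5 ✓

α = 1/5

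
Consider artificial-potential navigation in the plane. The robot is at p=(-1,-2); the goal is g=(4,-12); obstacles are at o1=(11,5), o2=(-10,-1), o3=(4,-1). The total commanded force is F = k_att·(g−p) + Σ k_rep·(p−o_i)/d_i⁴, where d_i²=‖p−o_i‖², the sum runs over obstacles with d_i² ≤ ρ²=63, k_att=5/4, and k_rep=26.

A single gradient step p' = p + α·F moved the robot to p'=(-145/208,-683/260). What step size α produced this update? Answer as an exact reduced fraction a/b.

F_att = 5/4·(g−p) = 5/4·(5,-10) = (6.2500,-12.5000)
o1: d²=193 > ρ²=63 → inactive
o2: d²=82 > ρ²=63 → inactive
o3: d²=26 ≤ ρ²=63; F_rep = 26·(-5,-1)/26² = (-0.1923,-0.0385)
F = F_att + ΣF_rep = (6.0577,-12.5385)
Δp = p'−p = (0.3029,-0.6269); α = Δx/Fx = (63/208) / (315/52) = 1/20
check: Δy/Fy = (-163/260) / (-163/13) = 1/20 ✓

α = 1/20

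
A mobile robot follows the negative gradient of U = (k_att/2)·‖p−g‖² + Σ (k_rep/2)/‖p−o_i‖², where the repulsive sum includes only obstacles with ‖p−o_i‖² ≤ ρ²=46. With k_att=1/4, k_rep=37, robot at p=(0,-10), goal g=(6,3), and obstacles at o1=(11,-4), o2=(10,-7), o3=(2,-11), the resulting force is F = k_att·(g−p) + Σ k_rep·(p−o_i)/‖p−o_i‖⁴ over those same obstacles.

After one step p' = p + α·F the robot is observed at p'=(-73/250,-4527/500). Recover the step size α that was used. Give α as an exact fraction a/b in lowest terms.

α = 1/5

F_att = 1/4·(g−p) = 1/4·(6,13) = (1.5000,3.2500)
o1: d²=157 > ρ²=46 → inactive
o2: d²=109 > ρ²=46 → inactive
o3: d²=5 ≤ ρ²=46; F_rep = 37·(-2,1)/5² = (-2.9600,1.4800)
F = F_att + ΣF_rep = (-1.4600,4.7300)
Δp = p'−p = (-0.2920,0.9460); α = Δx/Fx = (-73/250) / (-73/50) = 1/5
check: Δy/Fy = (473/500) / (473/100) = 1/5 ✓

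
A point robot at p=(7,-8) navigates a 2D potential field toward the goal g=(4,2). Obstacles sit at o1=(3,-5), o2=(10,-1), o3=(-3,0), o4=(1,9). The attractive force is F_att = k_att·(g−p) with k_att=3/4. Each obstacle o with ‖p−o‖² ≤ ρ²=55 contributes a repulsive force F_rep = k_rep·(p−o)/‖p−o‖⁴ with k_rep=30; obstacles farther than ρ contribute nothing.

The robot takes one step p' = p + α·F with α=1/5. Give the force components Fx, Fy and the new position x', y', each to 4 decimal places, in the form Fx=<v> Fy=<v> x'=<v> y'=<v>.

F_att = 3/4·(g−p) = 3/4·(-3,10) = (-2.2500,7.5000)
o1: d²=25 ≤ ρ²=55; F_rep = 30·(4,-3)/25² = (0.1920,-0.1440)
o2: d²=58 > ρ²=55 → inactive
o3: d²=164 > ρ²=55 → inactive
o4: d²=325 > ρ²=55 → inactive
F = F_att + ΣF_rep = (-2.0580,7.3560)
p' = p + 1/5·F = (6.5884,-6.5288)

Fx=-2.0580 Fy=7.3560 x'=6.5884 y'=-6.5288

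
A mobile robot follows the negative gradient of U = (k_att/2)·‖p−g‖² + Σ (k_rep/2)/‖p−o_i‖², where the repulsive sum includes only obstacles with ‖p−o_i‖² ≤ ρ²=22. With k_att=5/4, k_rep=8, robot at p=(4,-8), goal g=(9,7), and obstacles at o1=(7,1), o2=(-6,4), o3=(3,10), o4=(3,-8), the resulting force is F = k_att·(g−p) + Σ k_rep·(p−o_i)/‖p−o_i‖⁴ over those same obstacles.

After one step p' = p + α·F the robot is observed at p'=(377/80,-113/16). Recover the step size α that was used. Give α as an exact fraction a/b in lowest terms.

α = 1/20

F_att = 5/4·(g−p) = 5/4·(5,15) = (6.2500,18.7500)
o1: d²=90 > ρ²=22 → inactive
o2: d²=244 > ρ²=22 → inactive
o3: d²=325 > ρ²=22 → inactive
o4: d²=1 ≤ ρ²=22; F_rep = 8·(1,0)/1² = (8.0000,0.0000)
F = F_att + ΣF_rep = (14.2500,18.7500)
Δp = p'−p = (0.7125,0.9375); α = Δx/Fx = (57/80) / (57/4) = 1/20
check: Δy/Fy = (15/16) / (75/4) = 1/20 ✓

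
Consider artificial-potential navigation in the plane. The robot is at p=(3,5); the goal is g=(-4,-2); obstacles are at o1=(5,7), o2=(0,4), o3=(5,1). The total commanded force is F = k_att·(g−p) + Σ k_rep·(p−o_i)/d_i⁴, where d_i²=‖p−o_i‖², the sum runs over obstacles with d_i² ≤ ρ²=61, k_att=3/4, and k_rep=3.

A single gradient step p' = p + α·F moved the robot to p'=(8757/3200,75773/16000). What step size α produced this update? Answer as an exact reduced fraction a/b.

F_att = 3/4·(g−p) = 3/4·(-7,-7) = (-5.2500,-5.2500)
o1: d²=8 ≤ ρ²=61; F_rep = 3·(-2,-2)/8² = (-0.0938,-0.0938)
o2: d²=10 ≤ ρ²=61; F_rep = 3·(3,1)/10² = (0.0900,0.0300)
o3: d²=20 ≤ ρ²=61; F_rep = 3·(-2,4)/20² = (-0.0150,0.0300)
F = F_att + ΣF_rep = (-5.2687,-5.2838)
Δp = p'−p = (-0.2634,-0.2642); α = Δx/Fx = (-843/3200) / (-843/160) = 1/20
check: Δy/Fy = (-4227/16000) / (-4227/800) = 1/20 ✓

α = 1/20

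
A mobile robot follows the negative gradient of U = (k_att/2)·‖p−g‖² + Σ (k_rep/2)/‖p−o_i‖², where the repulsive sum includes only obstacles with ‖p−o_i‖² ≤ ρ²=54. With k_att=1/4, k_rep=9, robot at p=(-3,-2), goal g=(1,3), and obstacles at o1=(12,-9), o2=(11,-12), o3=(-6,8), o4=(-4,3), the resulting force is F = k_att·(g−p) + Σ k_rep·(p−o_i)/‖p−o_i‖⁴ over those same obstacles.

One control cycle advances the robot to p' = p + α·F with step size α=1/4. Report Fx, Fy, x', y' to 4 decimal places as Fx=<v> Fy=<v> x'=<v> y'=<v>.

Fx=1.0133 Fy=1.1834 x'=-2.7467 y'=-1.7041

F_att = 1/4·(g−p) = 1/4·(4,5) = (1.0000,1.2500)
o1: d²=274 > ρ²=54 → inactive
o2: d²=296 > ρ²=54 → inactive
o3: d²=109 > ρ²=54 → inactive
o4: d²=26 ≤ ρ²=54; F_rep = 9·(1,-5)/26² = (0.0133,-0.0666)
F = F_att + ΣF_rep = (1.0133,1.1834)
p' = p + 1/4·F = (-2.7467,-1.7041)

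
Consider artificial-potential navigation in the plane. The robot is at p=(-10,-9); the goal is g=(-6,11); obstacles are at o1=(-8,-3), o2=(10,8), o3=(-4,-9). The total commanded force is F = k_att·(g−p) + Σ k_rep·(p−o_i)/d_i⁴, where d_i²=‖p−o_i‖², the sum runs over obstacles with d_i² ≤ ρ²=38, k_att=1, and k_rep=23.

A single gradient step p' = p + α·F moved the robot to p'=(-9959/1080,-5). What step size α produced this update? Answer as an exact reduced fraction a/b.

α = 1/5

F_att = 1·(g−p) = 1·(4,20) = (4.0000,20.0000)
o1: d²=40 > ρ²=38 → inactive
o2: d²=689 > ρ²=38 → inactive
o3: d²=36 ≤ ρ²=38; F_rep = 23·(-6,0)/36² = (-0.1065,0.0000)
F = F_att + ΣF_rep = (3.8935,20.0000)
Δp = p'−p = (0.7787,4.0000); α = Δx/Fx = (841/1080) / (841/216) = 1/5
check: Δy/Fy = (4) / (20) = 1/5 ✓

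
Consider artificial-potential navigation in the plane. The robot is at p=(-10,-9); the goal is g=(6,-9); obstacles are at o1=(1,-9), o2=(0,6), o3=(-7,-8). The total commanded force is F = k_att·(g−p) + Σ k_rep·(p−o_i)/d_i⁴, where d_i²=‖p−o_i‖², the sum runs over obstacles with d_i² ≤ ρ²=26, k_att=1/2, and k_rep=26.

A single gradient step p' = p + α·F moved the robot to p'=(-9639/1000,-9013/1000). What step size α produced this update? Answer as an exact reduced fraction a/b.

α = 1/20

F_att = 1/2·(g−p) = 1/2·(16,0) = (8.0000,0.0000)
o1: d²=121 > ρ²=26 → inactive
o2: d²=325 > ρ²=26 → inactive
o3: d²=10 ≤ ρ²=26; F_rep = 26·(-3,-1)/10² = (-0.7800,-0.2600)
F = F_att + ΣF_rep = (7.2200,-0.2600)
Δp = p'−p = (0.3610,-0.0130); α = Δx/Fx = (361/1000) / (361/50) = 1/20
check: Δy/Fy = (-13/1000) / (-13/50) = 1/20 ✓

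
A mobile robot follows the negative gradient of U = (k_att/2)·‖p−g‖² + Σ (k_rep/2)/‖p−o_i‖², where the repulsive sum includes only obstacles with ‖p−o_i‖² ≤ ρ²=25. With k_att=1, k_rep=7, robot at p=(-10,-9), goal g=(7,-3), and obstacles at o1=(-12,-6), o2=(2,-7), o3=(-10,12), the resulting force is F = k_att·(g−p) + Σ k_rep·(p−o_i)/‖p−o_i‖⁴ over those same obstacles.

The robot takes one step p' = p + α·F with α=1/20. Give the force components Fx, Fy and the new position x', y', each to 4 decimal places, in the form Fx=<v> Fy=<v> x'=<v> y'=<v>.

Fx=17.0828 Fy=5.8757 x'=-9.1459 y'=-8.7062

F_att = 1·(g−p) = 1·(17,6) = (17.0000,6.0000)
o1: d²=13 ≤ ρ²=25; F_rep = 7·(2,-3)/13² = (0.0828,-0.1243)
o2: d²=148 > ρ²=25 → inactive
o3: d²=441 > ρ²=25 → inactive
F = F_att + ΣF_rep = (17.0828,5.8757)
p' = p + 1/20·F = (-9.1459,-8.7062)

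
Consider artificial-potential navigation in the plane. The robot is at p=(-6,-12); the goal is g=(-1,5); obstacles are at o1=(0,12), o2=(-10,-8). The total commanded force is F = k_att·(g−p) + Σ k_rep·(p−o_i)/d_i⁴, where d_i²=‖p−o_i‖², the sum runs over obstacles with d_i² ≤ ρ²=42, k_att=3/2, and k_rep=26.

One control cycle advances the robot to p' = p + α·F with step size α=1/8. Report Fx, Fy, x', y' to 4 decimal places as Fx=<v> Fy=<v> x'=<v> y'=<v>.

Fx=7.6016 Fy=25.3984 x'=-5.0498 y'=-8.8252

F_att = 3/2·(g−p) = 3/2·(5,17) = (7.5000,25.5000)
o1: d²=612 > ρ²=42 → inactive
o2: d²=32 ≤ ρ²=42; F_rep = 26·(4,-4)/32² = (0.1016,-0.1016)
F = F_att + ΣF_rep = (7.6016,25.3984)
p' = p + 1/8·F = (-5.0498,-8.8252)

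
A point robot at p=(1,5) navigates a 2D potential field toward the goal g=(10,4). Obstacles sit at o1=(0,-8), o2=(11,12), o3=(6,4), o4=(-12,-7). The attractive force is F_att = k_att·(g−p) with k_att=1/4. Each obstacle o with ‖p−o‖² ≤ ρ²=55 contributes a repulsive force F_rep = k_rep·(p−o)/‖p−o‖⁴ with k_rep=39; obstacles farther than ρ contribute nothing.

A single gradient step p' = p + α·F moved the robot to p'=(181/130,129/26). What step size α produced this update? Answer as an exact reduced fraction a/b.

F_att = 1/4·(g−p) = 1/4·(9,-1) = (2.2500,-0.2500)
o1: d²=170 > ρ²=55 → inactive
o2: d²=149 > ρ²=55 → inactive
o3: d²=26 ≤ ρ²=55; F_rep = 39·(-5,1)/26² = (-0.2885,0.0577)
o4: d²=313 > ρ²=55 → inactive
F = F_att + ΣF_rep = (1.9615,-0.1923)
Δp = p'−p = (0.3923,-0.0385); α = Δx/Fx = (51/130) / (51/26) = 1/5
check: Δy/Fy = (-1/26) / (-5/26) = 1/5 ✓

α = 1/5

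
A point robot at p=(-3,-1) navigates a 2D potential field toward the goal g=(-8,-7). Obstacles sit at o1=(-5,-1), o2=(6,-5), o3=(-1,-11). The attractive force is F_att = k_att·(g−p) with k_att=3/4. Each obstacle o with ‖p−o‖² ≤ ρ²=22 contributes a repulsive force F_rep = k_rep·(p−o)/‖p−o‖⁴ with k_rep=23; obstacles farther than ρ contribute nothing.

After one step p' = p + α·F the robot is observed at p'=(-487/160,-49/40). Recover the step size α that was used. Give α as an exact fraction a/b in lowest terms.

F_att = 3/4·(g−p) = 3/4·(-5,-6) = (-3.7500,-4.5000)
o1: d²=4 ≤ ρ²=22; F_rep = 23·(2,0)/4² = (2.8750,0.0000)
o2: d²=97 > ρ²=22 → inactive
o3: d²=104 > ρ²=22 → inactive
F = F_att + ΣF_rep = (-0.8750,-4.5000)
Δp = p'−p = (-0.0437,-0.2250); α = Δx/Fx = (-7/160) / (-7/8) = 1/20
check: Δy/Fy = (-9/40) / (-9/2) = 1/20 ✓

α = 1/20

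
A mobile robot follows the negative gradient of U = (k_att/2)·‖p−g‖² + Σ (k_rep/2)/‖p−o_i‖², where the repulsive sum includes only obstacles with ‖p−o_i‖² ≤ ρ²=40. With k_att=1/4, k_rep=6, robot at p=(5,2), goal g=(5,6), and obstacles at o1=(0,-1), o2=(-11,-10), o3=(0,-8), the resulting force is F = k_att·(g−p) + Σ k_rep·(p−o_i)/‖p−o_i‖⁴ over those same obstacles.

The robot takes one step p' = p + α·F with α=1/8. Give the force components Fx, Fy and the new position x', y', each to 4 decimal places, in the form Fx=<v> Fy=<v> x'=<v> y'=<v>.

F_att = 1/4·(g−p) = 1/4·(0,4) = (0.0000,1.0000)
o1: d²=34 ≤ ρ²=40; F_rep = 6·(5,3)/34² = (0.0260,0.0156)
o2: d²=400 > ρ²=40 → inactive
o3: d²=125 > ρ²=40 → inactive
F = F_att + ΣF_rep = (0.0260,1.0156)
p' = p + 1/8·F = (5.0032,2.1269)

Fx=0.0260 Fy=1.0156 x'=5.0032 y'=2.1269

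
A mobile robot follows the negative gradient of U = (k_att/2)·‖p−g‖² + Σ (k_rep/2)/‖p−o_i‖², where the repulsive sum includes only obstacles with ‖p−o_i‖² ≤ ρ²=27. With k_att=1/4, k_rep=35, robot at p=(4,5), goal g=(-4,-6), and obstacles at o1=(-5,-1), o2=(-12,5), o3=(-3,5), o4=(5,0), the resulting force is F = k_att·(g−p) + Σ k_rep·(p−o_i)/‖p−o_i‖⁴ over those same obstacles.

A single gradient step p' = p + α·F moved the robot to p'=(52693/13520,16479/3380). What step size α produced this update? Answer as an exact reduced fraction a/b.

α = 1/20

F_att = 1/4·(g−p) = 1/4·(-8,-11) = (-2.0000,-2.7500)
o1: d²=117 > ρ²=27 → inactive
o2: d²=256 > ρ²=27 → inactive
o3: d²=49 > ρ²=27 → inactive
o4: d²=26 ≤ ρ²=27; F_rep = 35·(-1,5)/26² = (-0.0518,0.2589)
F = F_att + ΣF_rep = (-2.0518,-2.4911)
Δp = p'−p = (-0.1026,-0.1246); α = Δx/Fx = (-1387/13520) / (-1387/676) = 1/20
check: Δy/Fy = (-421/3380) / (-421/169) = 1/20 ✓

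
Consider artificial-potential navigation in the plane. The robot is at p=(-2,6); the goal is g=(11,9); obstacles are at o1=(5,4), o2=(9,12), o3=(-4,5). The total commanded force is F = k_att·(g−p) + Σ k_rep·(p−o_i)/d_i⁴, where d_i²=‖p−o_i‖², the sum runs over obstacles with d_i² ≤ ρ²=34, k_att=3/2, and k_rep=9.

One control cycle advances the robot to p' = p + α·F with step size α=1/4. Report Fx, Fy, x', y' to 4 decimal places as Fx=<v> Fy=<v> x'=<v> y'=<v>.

Fx=20.2200 Fy=4.8600 x'=3.0550 y'=7.2150

F_att = 3/2·(g−p) = 3/2·(13,3) = (19.5000,4.5000)
o1: d²=53 > ρ²=34 → inactive
o2: d²=157 > ρ²=34 → inactive
o3: d²=5 ≤ ρ²=34; F_rep = 9·(2,1)/5² = (0.7200,0.3600)
F = F_att + ΣF_rep = (20.2200,4.8600)
p' = p + 1/4·F = (3.0550,7.2150)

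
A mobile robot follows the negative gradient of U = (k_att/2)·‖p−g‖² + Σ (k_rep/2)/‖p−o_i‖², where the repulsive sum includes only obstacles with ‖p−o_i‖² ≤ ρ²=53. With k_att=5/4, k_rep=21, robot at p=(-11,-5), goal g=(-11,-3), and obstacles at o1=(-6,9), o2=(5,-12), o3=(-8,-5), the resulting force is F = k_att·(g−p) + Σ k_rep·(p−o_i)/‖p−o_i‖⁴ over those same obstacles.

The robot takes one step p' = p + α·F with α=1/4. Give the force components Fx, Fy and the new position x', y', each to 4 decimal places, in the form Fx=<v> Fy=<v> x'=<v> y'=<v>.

Fx=-0.7778 Fy=2.5000 x'=-11.1944 y'=-4.3750

F_att = 5/4·(g−p) = 5/4·(0,2) = (0.0000,2.5000)
o1: d²=221 > ρ²=53 → inactive
o2: d²=305 > ρ²=53 → inactive
o3: d²=9 ≤ ρ²=53; F_rep = 21·(-3,0)/9² = (-0.7778,0.0000)
F = F_att + ΣF_rep = (-0.7778,2.5000)
p' = p + 1/4·F = (-11.1944,-4.3750)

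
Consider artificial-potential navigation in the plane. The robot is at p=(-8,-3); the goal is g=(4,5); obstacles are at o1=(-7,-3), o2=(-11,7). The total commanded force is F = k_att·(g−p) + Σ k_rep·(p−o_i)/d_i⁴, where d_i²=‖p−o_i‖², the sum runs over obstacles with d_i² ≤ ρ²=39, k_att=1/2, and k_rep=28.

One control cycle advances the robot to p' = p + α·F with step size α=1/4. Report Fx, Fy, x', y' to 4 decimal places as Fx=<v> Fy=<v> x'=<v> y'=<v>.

F_att = 1/2·(g−p) = 1/2·(12,8) = (6.0000,4.0000)
o1: d²=1 ≤ ρ²=39; F_rep = 28·(-1,0)/1² = (-28.0000,0.0000)
o2: d²=109 > ρ²=39 → inactive
F = F_att + ΣF_rep = (-22.0000,4.0000)
p' = p + 1/4·F = (-13.5000,-2.0000)

Fx=-22.0000 Fy=4.0000 x'=-13.5000 y'=-2.0000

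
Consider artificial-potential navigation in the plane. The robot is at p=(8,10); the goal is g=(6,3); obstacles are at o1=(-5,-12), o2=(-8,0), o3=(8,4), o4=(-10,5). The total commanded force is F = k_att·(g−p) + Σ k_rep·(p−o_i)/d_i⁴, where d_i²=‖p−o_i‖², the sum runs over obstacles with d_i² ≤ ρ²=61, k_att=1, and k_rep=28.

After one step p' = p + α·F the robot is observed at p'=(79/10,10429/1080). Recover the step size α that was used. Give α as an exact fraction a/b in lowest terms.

F_att = 1·(g−p) = 1·(-2,-7) = (-2.0000,-7.0000)
o1: d²=653 > ρ²=61 → inactive
o2: d²=356 > ρ²=61 → inactive
o3: d²=36 ≤ ρ²=61; F_rep = 28·(0,6)/36² = (0.0000,0.1296)
o4: d²=349 > ρ²=61 → inactive
F = F_att + ΣF_rep = (-2.0000,-6.8704)
Δp = p'−p = (-0.1000,-0.3435); α = Δx/Fx = (-1/10) / (-2) = 1/20
check: Δy/Fy = (-371/1080) / (-371/54) = 1/20 ✓

α = 1/20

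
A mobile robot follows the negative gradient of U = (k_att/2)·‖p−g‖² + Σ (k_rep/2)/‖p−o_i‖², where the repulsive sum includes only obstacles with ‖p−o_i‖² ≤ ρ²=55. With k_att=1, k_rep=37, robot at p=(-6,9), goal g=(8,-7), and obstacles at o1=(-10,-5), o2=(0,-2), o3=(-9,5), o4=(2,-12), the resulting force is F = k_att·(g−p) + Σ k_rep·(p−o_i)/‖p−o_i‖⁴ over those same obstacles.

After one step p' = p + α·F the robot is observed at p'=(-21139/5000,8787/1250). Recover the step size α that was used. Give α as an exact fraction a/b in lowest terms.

α = 1/8

F_att = 1·(g−p) = 1·(14,-16) = (14.0000,-16.0000)
o1: d²=212 > ρ²=55 → inactive
o2: d²=157 > ρ²=55 → inactive
o3: d²=25 ≤ ρ²=55; F_rep = 37·(3,4)/25² = (0.1776,0.2368)
o4: d²=505 > ρ²=55 → inactive
F = F_att + ΣF_rep = (14.1776,-15.7632)
Δp = p'−p = (1.7722,-1.9704); α = Δx/Fx = (8861/5000) / (8861/625) = 1/8
check: Δy/Fy = (-2463/1250) / (-9852/625) = 1/8 ✓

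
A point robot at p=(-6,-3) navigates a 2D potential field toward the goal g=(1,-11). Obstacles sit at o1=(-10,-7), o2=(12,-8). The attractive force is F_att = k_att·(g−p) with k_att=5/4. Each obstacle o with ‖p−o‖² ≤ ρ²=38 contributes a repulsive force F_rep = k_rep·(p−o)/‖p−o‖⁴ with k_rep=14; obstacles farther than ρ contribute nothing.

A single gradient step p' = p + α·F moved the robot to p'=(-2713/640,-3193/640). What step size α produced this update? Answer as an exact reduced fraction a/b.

F_att = 5/4·(g−p) = 5/4·(7,-8) = (8.7500,-10.0000)
o1: d²=32 ≤ ρ²=38; F_rep = 14·(4,4)/32² = (0.0547,0.0547)
o2: d²=349 > ρ²=38 → inactive
F = F_att + ΣF_rep = (8.8047,-9.9453)
Δp = p'−p = (1.7609,-1.9891); α = Δx/Fx = (1127/640) / (1127/128) = 1/5
check: Δy/Fy = (-1273/640) / (-1273/128) = 1/5 ✓

α = 1/5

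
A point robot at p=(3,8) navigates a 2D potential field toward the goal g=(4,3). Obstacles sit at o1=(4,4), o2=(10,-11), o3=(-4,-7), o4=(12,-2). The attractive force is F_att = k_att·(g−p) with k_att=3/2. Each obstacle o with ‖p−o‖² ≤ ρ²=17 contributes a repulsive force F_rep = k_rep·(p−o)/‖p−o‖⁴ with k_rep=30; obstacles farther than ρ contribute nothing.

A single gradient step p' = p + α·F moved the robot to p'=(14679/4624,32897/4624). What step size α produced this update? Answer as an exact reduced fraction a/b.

F_att = 3/2·(g−p) = 3/2·(1,-5) = (1.5000,-7.5000)
o1: d²=17 ≤ ρ²=17; F_rep = 30·(-1,4)/17² = (-0.1038,0.4152)
o2: d²=410 > ρ²=17 → inactive
o3: d²=274 > ρ²=17 → inactive
o4: d²=181 > ρ²=17 → inactive
F = F_att + ΣF_rep = (1.3962,-7.0848)
Δp = p'−p = (0.1745,-0.8856); α = Δx/Fx = (807/4624) / (807/578) = 1/8
check: Δy/Fy = (-4095/4624) / (-4095/578) = 1/8 ✓

α = 1/8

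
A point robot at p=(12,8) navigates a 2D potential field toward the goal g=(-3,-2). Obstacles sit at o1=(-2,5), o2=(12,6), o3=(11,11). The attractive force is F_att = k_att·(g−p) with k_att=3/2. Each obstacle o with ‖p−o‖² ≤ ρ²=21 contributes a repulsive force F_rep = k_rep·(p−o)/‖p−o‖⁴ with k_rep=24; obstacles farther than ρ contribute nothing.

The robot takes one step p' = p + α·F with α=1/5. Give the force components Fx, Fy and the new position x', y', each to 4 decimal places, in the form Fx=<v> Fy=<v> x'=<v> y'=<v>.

Fx=-22.2600 Fy=-12.7200 x'=7.5480 y'=5.4560

F_att = 3/2·(g−p) = 3/2·(-15,-10) = (-22.5000,-15.0000)
o1: d²=205 > ρ²=21 → inactive
o2: d²=4 ≤ ρ²=21; F_rep = 24·(0,2)/4² = (0.0000,3.0000)
o3: d²=10 ≤ ρ²=21; F_rep = 24·(1,-3)/10² = (0.2400,-0.7200)
F = F_att + ΣF_rep = (-22.2600,-12.7200)
p' = p + 1/5·F = (7.5480,5.4560)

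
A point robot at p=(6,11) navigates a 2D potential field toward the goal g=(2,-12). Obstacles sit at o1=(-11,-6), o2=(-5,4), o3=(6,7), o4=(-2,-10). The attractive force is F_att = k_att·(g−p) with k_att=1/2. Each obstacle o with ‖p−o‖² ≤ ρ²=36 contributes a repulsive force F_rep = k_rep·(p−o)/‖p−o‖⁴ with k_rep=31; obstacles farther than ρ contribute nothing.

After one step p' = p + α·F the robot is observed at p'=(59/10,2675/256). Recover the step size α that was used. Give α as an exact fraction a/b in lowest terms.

F_att = 1/2·(g−p) = 1/2·(-4,-23) = (-2.0000,-11.5000)
o1: d²=578 > ρ²=36 → inactive
o2: d²=170 > ρ²=36 → inactive
o3: d²=16 ≤ ρ²=36; F_rep = 31·(0,4)/16² = (0.0000,0.4844)
o4: d²=505 > ρ²=36 → inactive
F = F_att + ΣF_rep = (-2.0000,-11.0156)
Δp = p'−p = (-0.1000,-0.5508); α = Δx/Fx = (-1/10) / (-2) = 1/20
check: Δy/Fy = (-141/256) / (-705/64) = 1/20 ✓

α = 1/20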